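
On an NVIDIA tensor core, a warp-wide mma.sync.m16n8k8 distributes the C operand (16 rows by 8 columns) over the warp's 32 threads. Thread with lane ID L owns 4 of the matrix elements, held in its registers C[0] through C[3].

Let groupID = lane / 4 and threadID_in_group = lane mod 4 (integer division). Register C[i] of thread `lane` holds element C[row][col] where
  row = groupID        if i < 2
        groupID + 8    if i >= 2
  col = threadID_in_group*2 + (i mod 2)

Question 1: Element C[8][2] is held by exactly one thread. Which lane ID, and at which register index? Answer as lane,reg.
1,2

r: 8->gid=0,r8=1  c: 2->tid=1,i&1=0
L=0*4+1=1  i=1*2+0=2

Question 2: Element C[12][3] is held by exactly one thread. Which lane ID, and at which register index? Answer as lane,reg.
r:12=>grp=4,rB=1  c:3=>tig=1,lo=1
L=4*4+1=17  i=1*2+1=3

17,3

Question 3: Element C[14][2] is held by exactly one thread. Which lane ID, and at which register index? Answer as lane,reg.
r=14->g=6,rb=1  c=2->t=1,b0=0
L=6*4+1=25  i=1*2+0=2

25,2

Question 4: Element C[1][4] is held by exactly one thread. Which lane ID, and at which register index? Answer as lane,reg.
6,0

r: 1->gid=1,r8=0  c: 4->tid=2,i&1=0
L=1*4+2=6  i=0*2+0=0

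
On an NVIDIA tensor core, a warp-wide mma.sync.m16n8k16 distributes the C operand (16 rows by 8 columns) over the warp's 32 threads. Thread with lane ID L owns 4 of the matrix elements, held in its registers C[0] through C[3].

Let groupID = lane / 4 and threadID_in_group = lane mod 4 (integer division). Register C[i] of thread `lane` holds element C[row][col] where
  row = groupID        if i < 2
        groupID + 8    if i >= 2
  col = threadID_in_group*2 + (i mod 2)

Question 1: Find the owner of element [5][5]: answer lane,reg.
r: 5->gid=5,r8=0  c: 5->tid=2,i&1=1
L=5*4+2=22  i=0*2+1=1

22,1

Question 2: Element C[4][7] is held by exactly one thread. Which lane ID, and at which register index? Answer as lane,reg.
19,1

r: 4->gid=4,r8=0  c: 7->tid=3,i&1=1
L=4*4+3=19  i=0*2+1=1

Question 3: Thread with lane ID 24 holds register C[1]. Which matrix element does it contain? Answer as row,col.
lane 24->24/4=6, 24 mod 4=0
i=1  r:6+0->6  c:2·0+1->1

6,1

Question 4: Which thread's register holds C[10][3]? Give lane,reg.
9,3

r:10=>grp=2,rB=1  c:3=>tig=1,lo=1
L=2*4+1=9  i=1*2+1=3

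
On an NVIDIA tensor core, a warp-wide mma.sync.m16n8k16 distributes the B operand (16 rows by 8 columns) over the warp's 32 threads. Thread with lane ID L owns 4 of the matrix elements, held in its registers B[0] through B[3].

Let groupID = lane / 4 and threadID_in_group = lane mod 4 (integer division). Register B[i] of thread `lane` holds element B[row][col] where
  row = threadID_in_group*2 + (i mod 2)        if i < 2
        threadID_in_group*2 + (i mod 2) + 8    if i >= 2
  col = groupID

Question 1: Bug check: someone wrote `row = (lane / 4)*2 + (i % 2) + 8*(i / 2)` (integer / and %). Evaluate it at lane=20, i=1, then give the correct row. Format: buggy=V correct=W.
`(lane / 4)*2 + (i % 2) + 8*(i / 2)`[20,1]=>11
lane 20: grp=5 (20/4), tig=0 (20%4)
i=1: r=0*2+1+0=1, c=grp=5
row: 11 vs 1

buggy=11 correct=1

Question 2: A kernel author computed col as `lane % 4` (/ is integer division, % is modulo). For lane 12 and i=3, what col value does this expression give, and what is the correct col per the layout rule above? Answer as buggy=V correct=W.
buggy=0 correct=3

`lane % 4`[12,3]⇒0
12: gr=3,th=0
[3] (0*2+1+8,3) = (9,3)
col: 0 vs 3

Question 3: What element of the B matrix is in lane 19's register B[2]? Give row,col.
14,4

lane 19=>19/4=4, 19 mod 4=3
i=2  r:2·3+0+8=>14  c:4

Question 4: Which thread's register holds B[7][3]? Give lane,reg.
c: 3->gid=3  r: 7->r8=0,tid=3,i&1=1
L=3*4+3=15  i=0*2+1=1

15,1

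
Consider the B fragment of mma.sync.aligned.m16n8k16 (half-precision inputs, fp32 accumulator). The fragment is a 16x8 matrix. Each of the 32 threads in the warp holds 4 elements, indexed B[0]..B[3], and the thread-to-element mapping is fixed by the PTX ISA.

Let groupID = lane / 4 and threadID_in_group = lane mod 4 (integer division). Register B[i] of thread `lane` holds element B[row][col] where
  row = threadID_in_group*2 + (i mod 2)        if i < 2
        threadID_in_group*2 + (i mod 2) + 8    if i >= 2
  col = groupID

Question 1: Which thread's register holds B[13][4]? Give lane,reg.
c=4->g=4  r=13->rb=1,t=2,b0=1
L=4*4+2=18  i=1*2+1=3

18,3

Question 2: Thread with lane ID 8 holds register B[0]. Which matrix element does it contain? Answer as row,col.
0,2

8: G=2,T=0
[0] (0*2+0+0,2) = (0,2)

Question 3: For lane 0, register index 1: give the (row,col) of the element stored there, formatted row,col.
0: gid=0,tid=0
[1] (0*2+1+0,0) = (1,0)

1,0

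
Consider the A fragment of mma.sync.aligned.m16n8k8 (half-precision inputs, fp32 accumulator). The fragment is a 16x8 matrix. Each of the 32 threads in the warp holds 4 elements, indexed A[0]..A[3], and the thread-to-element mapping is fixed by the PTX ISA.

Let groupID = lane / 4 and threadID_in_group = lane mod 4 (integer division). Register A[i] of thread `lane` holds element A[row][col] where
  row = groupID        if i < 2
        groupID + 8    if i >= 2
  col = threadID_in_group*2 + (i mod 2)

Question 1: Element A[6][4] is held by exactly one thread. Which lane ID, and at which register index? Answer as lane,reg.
r=6->g=6,rb=0  c=4->t=2,b0=0
L=6*4+2=26  i=0*2+0=0

26,0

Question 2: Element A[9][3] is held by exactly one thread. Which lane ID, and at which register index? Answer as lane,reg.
5,3

r:9=>grp=1,rB=1  c:3=>tig=1,lo=1
L=1*4+1=5  i=1*2+1=3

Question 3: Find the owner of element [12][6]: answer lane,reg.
r: 12->gid=4,r8=1  c: 6->tid=3,i&1=0
L=4*4+3=19  i=1*2+0=2

19,2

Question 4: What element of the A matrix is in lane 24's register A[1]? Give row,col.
24: g=6,t=0
[1] (6+0,0*2+1) = (6,1)

6,1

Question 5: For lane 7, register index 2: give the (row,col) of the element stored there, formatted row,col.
L=7=>grp=7>>2=1, tig=7&3=3
[2]=>row 1+8=9  col 3·2+0=6

9,6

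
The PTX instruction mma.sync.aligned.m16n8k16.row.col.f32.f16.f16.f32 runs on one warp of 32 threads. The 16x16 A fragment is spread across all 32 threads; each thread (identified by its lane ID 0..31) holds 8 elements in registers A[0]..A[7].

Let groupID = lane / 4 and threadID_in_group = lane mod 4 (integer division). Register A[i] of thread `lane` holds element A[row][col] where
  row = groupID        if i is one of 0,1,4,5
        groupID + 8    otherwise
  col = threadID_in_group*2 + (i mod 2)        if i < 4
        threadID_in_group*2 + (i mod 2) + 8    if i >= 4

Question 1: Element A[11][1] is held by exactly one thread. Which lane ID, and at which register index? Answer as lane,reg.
r=11⇒gr=3,Rb=1  c=1⇒Cb=0,th=0,odd=1
L=3*4+0=12  i=0*4+1*2+1=3

12,3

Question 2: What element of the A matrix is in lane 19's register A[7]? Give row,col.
12,15

lane 19→19/4=4, 19 mod 4=3
i=7  r:4+8→12  c:2·3+1+8→15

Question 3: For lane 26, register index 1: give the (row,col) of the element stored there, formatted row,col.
lane 26⇒26/4=6, 26 mod 4=2
i=1  r:6+0⇒6  c:2·2+1+0⇒5

6,5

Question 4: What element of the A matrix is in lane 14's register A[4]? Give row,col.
3,12

14: grp=3,tig=2
[4] (3+0,2*2+0+8) = (3,12)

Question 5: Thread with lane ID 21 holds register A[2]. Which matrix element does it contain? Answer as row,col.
lane 21→21/4=5, 21 mod 4=1
i=2  r:5+8→13  c:2·1+0+0→2

13,2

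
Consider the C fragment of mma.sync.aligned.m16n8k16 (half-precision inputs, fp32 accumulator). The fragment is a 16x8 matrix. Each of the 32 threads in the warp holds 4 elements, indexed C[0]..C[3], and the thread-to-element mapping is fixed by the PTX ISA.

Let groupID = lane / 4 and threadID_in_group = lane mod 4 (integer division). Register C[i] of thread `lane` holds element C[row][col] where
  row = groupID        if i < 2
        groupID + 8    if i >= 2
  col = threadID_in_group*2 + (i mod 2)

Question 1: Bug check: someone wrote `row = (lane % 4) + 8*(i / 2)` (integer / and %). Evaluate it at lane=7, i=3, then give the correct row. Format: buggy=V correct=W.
`(lane % 4) + 8*(i / 2)`[7,3]->11
L=7->gid=7>>2=1, tid=7&3=3
[3]->row 1+8=9  col 3·2+1=7
row: 11 vs 9

buggy=11 correct=9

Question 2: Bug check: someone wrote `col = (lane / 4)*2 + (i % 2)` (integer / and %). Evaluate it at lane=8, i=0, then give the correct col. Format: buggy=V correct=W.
`(lane / 4)*2 + (i % 2)`[8,0]→4
L=8→G=8>>2=2, T=8&3=0
[0]→row 2+0=2  col 0·2+0=0
col: 4 vs 0

buggy=4 correct=0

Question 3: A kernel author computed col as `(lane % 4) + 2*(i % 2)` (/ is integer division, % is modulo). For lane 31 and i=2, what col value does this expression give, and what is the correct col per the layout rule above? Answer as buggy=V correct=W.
`(lane % 4) + 2*(i % 2)`[31,2]→3
L=31→G=31>>2=7, T=31&3=3
[2]→row 7+8=15  col 3·2+0=6
col: 3 vs 6

buggy=3 correct=6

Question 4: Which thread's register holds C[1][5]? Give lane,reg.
r: 1->gid=1,r8=0  c: 5->tid=2,i&1=1
L=1*4+2=6  i=0*2+1=1

6,1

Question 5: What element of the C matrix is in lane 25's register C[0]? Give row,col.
25: g=6,t=1
[0] (6+0,1*2+0) = (6,2)

6,2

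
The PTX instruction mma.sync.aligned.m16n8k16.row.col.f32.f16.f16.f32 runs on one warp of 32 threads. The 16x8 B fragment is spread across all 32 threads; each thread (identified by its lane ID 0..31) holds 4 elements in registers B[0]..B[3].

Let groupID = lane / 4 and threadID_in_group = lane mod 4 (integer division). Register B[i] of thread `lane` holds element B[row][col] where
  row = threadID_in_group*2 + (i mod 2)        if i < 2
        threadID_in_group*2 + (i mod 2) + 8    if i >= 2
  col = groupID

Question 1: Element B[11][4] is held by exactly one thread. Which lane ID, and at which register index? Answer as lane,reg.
c=4⇒gr=4  r=11⇒Rb=1,th=1,odd=1
L=4*4+1=17  i=1*2+1=3

17,3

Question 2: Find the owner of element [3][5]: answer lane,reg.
c=5->g=5  r=3->rb=0,t=1,b0=1
L=5*4+1=21  i=0*2+1=1

21,1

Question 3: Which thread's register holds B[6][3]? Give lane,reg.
c:3=>grp=3  r:6=>rB=0,tig=3,lo=0
L=3*4+3=15  i=0*2+0=0

15,0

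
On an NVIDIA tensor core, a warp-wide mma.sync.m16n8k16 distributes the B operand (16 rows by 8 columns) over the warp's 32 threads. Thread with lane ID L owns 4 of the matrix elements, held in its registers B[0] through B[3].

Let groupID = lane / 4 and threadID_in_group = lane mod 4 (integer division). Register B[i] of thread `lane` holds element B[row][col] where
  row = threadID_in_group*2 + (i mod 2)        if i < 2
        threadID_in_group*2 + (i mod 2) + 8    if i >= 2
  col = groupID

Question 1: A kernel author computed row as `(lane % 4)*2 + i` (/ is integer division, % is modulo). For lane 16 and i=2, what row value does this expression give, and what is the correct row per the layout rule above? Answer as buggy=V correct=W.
buggy=2 correct=8

`(lane % 4)*2 + i`[16,2]->2
lane 16: g=4 (16/4), t=0 (16%4)
i=2: r=0*2+0+8=8, c=g=4
row: 2 vs 8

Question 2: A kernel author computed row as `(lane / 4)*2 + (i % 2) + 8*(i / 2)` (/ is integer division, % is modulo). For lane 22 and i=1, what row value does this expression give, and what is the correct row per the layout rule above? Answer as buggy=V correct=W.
`(lane / 4)*2 + (i % 2) + 8*(i / 2)`[22,1]=>11
L=22=>grp=22>>2=5, tig=22&3=2
[1]=>row 2·2+1+0=5  col grp=5
row: 11 vs 5

buggy=11 correct=5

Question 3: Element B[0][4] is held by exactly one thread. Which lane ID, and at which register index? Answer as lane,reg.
c: 4->gid=4  r: 0->r8=0,tid=0,i&1=0
L=4*4+0=16  i=0*2+0=0

16,0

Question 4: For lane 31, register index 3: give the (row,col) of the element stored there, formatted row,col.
15,7

lane 31: G=7 (31/4), T=3 (31%4)
i=3: r=3*2+1+8=15, c=G=7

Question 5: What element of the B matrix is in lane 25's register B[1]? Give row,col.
3,6

lane 25->25/4=6, 25 mod 4=1
i=1  r:2·1+1+0->3  c:6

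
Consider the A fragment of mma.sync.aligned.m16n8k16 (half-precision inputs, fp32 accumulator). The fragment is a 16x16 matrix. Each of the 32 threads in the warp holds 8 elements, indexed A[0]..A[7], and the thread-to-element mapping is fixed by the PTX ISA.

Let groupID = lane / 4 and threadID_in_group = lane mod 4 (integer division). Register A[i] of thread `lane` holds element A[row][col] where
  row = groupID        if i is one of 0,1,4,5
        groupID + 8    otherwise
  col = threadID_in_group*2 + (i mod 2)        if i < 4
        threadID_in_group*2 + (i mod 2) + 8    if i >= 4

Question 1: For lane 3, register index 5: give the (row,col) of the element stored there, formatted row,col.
lane 3=>3/4=0, 3 mod 4=3
i=5  r:0+0=>0  c:2·3+1+8=>15

0,15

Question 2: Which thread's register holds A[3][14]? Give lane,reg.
r=3->g=3,rb=0  c=14->cb=1,t=3,b0=0
L=3*4+3=15  i=1*4+0*2+0=4

15,4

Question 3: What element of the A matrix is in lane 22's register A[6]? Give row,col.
13,12

lane 22: grp=5 (22/4), tig=2 (22%4)
i=6: r=5+8=13, c=2*2+0+8=12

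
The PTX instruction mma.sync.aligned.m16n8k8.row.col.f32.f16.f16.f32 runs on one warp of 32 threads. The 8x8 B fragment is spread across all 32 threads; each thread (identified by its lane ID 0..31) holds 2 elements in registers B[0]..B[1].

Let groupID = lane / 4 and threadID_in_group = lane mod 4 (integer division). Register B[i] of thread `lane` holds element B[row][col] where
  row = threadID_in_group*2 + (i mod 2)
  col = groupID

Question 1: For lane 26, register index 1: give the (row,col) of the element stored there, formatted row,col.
5,6

26: gr=6,th=2
[1] (2*2+1,6) = (5,6)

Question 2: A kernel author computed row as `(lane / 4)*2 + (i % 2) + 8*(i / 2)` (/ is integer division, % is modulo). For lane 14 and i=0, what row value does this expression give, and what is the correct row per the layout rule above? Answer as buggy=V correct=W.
`(lane / 4)*2 + (i % 2) + 8*(i / 2)`[14,0]→6
lane 14: G=3 (14/4), T=2 (14%4)
i=0: r=2*2+0=4, c=G=3
row: 6 vs 4

buggy=6 correct=4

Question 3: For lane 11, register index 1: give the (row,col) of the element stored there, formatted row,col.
L=11->gid=11>>2=2, tid=11&3=3
[1]->row 3·2+1=7  col gid=2

7,2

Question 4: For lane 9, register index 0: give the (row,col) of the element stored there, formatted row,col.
L=9->g=9>>2=2, t=9&3=1
[0]->row 1·2+0=2  col g=2

2,2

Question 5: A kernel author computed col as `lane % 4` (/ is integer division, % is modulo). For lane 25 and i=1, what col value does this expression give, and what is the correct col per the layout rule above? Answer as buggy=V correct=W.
buggy=1 correct=6

`lane % 4`[25,1]->1
25: gid=6,tid=1
[1] (1*2+1,6) = (3,6)
col: 1 vs 6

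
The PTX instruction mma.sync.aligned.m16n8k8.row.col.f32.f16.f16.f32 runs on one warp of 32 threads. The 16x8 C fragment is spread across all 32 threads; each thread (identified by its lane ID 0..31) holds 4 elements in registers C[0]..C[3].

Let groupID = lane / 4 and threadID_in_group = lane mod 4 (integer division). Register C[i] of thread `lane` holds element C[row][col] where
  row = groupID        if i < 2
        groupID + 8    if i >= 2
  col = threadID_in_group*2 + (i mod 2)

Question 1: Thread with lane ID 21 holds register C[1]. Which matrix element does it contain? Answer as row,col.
21: grp=5,tig=1
[1] (5+0,1*2+1) = (5,3)

5,3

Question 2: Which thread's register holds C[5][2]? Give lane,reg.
21,0

r=5⇒gr=5,Rb=0  c=2⇒th=1,odd=0
L=5*4+1=21  i=0*2+0=0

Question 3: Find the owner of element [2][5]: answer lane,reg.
10,1

r=2⇒gr=2,Rb=0  c=5⇒th=2,odd=1
L=2*4+2=10  i=0*2+1=1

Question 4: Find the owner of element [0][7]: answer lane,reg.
3,1

r=0→G=0,rhi=0  c=7→T=3,p=1
L=0*4+3=3  i=0*2+1=1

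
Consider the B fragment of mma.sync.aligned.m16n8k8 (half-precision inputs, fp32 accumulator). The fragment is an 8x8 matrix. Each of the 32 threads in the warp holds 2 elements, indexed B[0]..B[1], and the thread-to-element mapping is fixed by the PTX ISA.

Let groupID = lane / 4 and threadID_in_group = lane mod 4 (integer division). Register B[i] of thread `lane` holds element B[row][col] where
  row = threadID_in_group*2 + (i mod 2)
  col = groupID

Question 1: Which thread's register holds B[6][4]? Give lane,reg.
c: 4->gid=4  r: 6->tid=3,i&1=0
L=4*4+3=19  i=0=0

19,0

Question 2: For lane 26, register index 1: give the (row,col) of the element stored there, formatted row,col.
lane 26->26/4=6, 26 mod 4=2
i=1  r:2·2+1->5  c:6

5,6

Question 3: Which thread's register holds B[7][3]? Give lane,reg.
c=3⇒gr=3  r=7⇒th=3,odd=1
L=3*4+3=15  i=1=1

15,1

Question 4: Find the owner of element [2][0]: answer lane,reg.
1,0

c=0⇒gr=0  r=2⇒th=1,odd=0
L=0*4+1=1  i=0=0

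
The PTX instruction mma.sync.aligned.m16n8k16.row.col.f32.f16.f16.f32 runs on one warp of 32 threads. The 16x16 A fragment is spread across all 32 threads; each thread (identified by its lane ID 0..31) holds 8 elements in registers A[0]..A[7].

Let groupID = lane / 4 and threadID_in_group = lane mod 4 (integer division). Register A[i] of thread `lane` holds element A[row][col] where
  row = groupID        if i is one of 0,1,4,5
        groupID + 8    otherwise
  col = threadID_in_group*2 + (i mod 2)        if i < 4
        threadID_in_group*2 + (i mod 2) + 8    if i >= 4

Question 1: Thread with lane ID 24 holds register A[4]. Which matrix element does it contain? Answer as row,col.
L=24->g=24>>2=6, t=24&3=0
[4]->row 6+0=6  col 0·2+0+8=8

6,8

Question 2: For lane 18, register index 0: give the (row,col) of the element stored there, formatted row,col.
lane 18=>18/4=4, 18 mod 4=2
i=0  r:4+0=>4  c:2·2+0+0=>4

4,4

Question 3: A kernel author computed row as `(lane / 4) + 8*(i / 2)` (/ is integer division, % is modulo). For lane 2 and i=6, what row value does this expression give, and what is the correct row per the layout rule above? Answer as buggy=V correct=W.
buggy=24 correct=8

`(lane / 4) + 8*(i / 2)`[2,6]→24
2: G=0,T=2
[6] (0+8,2*2+0+8) = (8,12)
row: 24 vs 8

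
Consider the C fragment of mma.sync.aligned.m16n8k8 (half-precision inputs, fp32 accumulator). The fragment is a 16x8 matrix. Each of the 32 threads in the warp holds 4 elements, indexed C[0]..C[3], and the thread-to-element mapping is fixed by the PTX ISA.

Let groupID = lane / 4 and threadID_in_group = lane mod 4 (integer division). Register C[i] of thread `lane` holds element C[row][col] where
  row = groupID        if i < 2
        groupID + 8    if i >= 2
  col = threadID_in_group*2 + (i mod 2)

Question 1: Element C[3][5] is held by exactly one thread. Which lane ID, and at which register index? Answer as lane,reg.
r=3⇒gr=3,Rb=0  c=5⇒th=2,odd=1
L=3*4+2=14  i=0*2+1=1

14,1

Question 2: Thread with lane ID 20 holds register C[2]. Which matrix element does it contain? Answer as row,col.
13,0

20: grp=5,tig=0
[2] (5+8,0*2+0) = (13,0)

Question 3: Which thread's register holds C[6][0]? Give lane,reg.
24,0

r: 6->gid=6,r8=0  c: 0->tid=0,i&1=0
L=6*4+0=24  i=0*2+0=0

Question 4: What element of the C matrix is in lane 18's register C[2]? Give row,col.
18: g=4,t=2
[2] (4+8,2*2+0) = (12,4)

12,4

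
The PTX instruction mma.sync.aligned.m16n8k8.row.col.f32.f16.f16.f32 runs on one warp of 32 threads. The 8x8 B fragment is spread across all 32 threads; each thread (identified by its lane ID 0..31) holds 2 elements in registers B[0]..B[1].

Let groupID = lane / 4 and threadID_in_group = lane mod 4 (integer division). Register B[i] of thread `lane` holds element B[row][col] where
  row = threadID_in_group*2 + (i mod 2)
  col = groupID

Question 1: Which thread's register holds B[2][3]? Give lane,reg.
13,0

c: 3->gid=3  r: 2->tid=1,i&1=0
L=3*4+1=13  i=0=0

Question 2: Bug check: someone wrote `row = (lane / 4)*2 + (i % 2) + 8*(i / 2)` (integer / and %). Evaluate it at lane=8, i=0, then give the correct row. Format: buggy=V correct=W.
buggy=4 correct=0

`(lane / 4)*2 + (i % 2) + 8*(i / 2)`[8,0]->4
L=8->gid=8>>2=2, tid=8&3=0
[0]->row 0·2+0=0  col gid=2
row: 4 vs 0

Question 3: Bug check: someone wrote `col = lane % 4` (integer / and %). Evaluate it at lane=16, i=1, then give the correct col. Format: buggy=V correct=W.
buggy=0 correct=4

`lane % 4`[16,1]⇒0
16: gr=4,th=0
[1] (0*2+1,4) = (1,4)
col: 0 vs 4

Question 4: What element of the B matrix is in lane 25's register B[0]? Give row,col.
2,6

L=25=>grp=25>>2=6, tig=25&3=1
[0]=>row 1·2+0=2  col grp=6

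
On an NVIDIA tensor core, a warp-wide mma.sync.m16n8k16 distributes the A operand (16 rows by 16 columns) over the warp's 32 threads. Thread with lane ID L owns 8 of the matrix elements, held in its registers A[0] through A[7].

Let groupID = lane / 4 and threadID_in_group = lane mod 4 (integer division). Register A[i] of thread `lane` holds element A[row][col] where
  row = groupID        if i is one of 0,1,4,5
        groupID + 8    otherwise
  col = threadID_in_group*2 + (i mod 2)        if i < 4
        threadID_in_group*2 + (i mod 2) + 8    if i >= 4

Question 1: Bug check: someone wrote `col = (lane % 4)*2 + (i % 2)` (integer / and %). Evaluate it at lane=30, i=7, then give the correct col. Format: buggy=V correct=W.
`(lane % 4)*2 + (i % 2)`[30,7]→5
L=30→G=30>>2=7, T=30&3=2
[7]→row 7+8=15  col 2·2+1+8=13
col: 5 vs 13

buggy=5 correct=13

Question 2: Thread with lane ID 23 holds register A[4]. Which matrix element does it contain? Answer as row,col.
5,14

lane 23⇒23/4=5, 23 mod 4=3
i=4  r:5+0⇒5  c:2·3+0+8⇒14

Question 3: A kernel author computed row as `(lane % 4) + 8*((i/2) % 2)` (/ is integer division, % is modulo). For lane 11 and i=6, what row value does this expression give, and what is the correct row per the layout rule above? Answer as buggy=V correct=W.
`(lane % 4) + 8*((i/2) % 2)`[11,6]=>11
lane 11=>11/4=2, 11 mod 4=3
i=6  r:2+8=>10  c:2·3+0+8=>14
row: 11 vs 10

buggy=11 correct=10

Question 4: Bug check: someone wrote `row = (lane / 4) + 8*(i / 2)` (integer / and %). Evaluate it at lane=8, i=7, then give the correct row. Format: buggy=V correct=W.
`(lane / 4) + 8*(i / 2)`[8,7]→26
lane 8→8/4=2, 8 mod 4=0
i=7  r:2+8→10  c:2·0+1+8→9
row: 26 vs 10

buggy=26 correct=10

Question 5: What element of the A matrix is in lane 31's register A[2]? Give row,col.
L=31->g=31>>2=7, t=31&3=3
[2]->row 7+8=15  col 3·2+0+0=6

15,6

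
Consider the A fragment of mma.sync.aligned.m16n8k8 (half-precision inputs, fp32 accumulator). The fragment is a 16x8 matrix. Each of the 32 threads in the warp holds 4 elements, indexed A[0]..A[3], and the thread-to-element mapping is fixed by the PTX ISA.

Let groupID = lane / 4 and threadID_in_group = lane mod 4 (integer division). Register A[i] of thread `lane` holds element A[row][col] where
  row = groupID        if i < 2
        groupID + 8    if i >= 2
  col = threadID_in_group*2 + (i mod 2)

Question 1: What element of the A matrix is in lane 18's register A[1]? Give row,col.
lane 18=>18/4=4, 18 mod 4=2
i=1  r:4+0=>4  c:2·2+1=>5

4,5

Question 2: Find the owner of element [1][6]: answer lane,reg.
r:1=>grp=1,rB=0  c:6=>tig=3,lo=0
L=1*4+3=7  i=0*2+0=0

7,0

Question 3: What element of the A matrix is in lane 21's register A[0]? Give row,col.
lane 21→21/4=5, 21 mod 4=1
i=0  r:5+0→5  c:2·1+0→2

5,2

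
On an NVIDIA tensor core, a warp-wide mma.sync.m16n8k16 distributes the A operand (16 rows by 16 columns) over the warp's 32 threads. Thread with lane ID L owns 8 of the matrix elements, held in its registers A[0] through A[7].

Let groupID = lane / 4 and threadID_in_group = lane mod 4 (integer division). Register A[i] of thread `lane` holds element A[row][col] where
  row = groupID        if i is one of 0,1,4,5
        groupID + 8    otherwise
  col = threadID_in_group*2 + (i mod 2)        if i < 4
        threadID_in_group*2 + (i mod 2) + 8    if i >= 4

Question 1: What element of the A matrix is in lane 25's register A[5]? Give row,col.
6,11

25: g=6,t=1
[5] (6+0,1*2+1+8) = (6,11)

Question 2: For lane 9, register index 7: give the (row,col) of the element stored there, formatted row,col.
10,11

lane 9: g=2 (9/4), t=1 (9%4)
i=7: r=2+8=10, c=1*2+1+8=11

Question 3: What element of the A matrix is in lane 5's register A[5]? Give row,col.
5: grp=1,tig=1
[5] (1+0,1*2+1+8) = (1,11)

1,11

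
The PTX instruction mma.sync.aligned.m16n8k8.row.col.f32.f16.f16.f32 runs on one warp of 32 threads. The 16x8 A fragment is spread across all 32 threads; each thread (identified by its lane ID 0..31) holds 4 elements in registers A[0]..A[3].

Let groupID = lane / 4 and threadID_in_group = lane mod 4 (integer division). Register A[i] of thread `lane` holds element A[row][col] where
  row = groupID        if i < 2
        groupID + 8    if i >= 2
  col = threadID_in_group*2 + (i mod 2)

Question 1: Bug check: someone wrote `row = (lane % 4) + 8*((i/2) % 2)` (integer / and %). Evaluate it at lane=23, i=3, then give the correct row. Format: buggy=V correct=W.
`(lane % 4) + 8*((i/2) % 2)`[23,3]->11
L=23->g=23>>2=5, t=23&3=3
[3]->row 5+8=13  col 3·2+1=7
row: 11 vs 13

buggy=11 correct=13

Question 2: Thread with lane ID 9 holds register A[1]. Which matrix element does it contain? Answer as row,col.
2,3

L=9->gid=9>>2=2, tid=9&3=1
[1]->row 2+0=2  col 1·2+1=3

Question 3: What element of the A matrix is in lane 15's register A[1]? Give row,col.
L=15->g=15>>2=3, t=15&3=3
[1]->row 3+0=3  col 3·2+1=7

3,7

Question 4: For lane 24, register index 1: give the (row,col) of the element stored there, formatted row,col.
6,1

lane 24→24/4=6, 24 mod 4=0
i=1  r:6+0→6  c:2·0+1→1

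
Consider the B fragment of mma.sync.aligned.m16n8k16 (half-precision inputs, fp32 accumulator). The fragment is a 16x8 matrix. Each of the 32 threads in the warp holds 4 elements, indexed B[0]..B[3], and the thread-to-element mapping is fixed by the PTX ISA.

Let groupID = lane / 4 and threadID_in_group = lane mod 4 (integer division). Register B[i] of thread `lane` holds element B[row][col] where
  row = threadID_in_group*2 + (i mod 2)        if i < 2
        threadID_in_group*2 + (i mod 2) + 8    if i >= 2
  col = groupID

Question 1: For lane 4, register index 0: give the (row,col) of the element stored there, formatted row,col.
0,1

lane 4: gid=1 (4/4), tid=0 (4%4)
i=0: r=0*2+0+0=0, c=gid=1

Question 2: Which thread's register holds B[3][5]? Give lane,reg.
21,1

c=5⇒gr=5  r=3⇒Rb=0,th=1,odd=1
L=5*4+1=21  i=0*2+1=1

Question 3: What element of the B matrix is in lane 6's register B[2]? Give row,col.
12,1

L=6->g=6>>2=1, t=6&3=2
[2]->row 2·2+0+8=12  col g=1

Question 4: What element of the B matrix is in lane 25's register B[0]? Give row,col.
2,6

L=25=>grp=25>>2=6, tig=25&3=1
[0]=>row 1·2+0+0=2  col grp=6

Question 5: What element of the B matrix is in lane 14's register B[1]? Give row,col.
lane 14→14/4=3, 14 mod 4=2
i=1  r:2·2+1+0→5  c:3

5,3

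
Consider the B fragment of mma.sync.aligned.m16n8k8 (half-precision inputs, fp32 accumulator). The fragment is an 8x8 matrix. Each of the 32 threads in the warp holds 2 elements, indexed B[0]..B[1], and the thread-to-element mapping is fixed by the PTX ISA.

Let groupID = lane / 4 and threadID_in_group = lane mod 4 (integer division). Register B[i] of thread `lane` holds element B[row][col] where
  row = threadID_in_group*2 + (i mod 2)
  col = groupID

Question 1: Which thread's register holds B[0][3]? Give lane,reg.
c=3→G=3  r=0→T=0,p=0
L=3*4+0=12  i=0=0

12,0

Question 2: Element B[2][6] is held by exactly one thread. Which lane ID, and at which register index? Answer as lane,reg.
25,0

c:6=>grp=6  r:2=>tig=1,lo=0
L=6*4+1=25  i=0=0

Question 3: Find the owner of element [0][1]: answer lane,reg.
c=1→G=1  r=0→T=0,p=0
L=1*4+0=4  i=0=0

4,0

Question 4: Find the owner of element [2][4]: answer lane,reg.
c:4=>grp=4  r:2=>tig=1,lo=0
L=4*4+1=17  i=0=0

17,0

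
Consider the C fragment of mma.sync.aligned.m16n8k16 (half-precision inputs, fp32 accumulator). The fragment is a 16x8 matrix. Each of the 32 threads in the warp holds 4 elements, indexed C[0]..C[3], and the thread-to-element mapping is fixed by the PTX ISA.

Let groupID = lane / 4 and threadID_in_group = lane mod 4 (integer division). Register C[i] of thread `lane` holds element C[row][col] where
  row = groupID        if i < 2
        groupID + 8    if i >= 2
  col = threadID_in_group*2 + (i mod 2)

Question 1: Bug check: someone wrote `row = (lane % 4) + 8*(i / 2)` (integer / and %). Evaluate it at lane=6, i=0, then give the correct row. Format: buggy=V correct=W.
buggy=2 correct=1

`(lane % 4) + 8*(i / 2)`[6,0]⇒2
lane 6: gr=1 (6/4), th=2 (6%4)
i=0: r=1+0=1, c=2*2+0=4
row: 2 vs 1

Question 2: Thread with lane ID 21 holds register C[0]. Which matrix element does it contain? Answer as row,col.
5,2

lane 21->21/4=5, 21 mod 4=1
i=0  r:5+0->5  c:2·1+0->2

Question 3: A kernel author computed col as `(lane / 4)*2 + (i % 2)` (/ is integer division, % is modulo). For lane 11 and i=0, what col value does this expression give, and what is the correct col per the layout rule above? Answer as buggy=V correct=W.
buggy=4 correct=6

`(lane / 4)*2 + (i % 2)`[11,0]->4
lane 11: g=2 (11/4), t=3 (11%4)
i=0: r=2+0=2, c=3*2+0=6
col: 4 vs 6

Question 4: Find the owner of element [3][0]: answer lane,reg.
r: 3->gid=3,r8=0  c: 0->tid=0,i&1=0
L=3*4+0=12  i=0*2+0=0

12,0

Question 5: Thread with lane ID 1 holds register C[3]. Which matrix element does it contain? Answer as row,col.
8,3

lane 1->1/4=0, 1 mod 4=1
i=3  r:0+8->8  c:2·1+1->3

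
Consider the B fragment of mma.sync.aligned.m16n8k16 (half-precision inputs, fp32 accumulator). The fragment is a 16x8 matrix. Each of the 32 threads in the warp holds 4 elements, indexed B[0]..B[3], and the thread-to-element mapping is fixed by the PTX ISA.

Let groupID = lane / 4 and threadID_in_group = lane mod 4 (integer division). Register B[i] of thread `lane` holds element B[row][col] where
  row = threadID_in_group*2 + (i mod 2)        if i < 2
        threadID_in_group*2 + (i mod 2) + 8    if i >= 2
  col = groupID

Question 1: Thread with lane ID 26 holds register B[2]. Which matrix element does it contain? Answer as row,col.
L=26=>grp=26>>2=6, tig=26&3=2
[2]=>row 2·2+0+8=12  col grp=6

12,6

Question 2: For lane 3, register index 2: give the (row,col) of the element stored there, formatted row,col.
14,0

L=3=>grp=3>>2=0, tig=3&3=3
[2]=>row 3·2+0+8=14  col grp=0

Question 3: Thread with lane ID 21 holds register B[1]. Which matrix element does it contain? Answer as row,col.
3,5

lane 21: G=5 (21/4), T=1 (21%4)
i=1: r=1*2+1+0=3, c=G=5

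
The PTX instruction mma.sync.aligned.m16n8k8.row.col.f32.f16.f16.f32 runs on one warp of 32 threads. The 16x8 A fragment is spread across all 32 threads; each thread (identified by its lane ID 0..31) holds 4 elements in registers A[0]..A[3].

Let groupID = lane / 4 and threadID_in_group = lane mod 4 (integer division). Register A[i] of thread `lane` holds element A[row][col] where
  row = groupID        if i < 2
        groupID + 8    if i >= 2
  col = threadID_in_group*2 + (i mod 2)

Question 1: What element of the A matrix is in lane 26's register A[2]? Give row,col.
14,4

lane 26→26/4=6, 26 mod 4=2
i=2  r:6+8→14  c:2·2+0→4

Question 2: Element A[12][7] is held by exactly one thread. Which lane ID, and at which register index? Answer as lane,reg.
r=12->g=4,rb=1  c=7->t=3,b0=1
L=4*4+3=19  i=1*2+1=3

19,3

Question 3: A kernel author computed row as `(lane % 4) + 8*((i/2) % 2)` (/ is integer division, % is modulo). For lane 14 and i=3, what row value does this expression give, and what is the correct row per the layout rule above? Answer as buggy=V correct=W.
`(lane % 4) + 8*((i/2) % 2)`[14,3]→10
lane 14: G=3 (14/4), T=2 (14%4)
i=3: r=3+8=11, c=2*2+1=5
row: 10 vs 11

buggy=10 correct=11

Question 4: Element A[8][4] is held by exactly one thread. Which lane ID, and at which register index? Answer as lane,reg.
r=8→G=0,rhi=1  c=4→T=2,p=0
L=0*4+2=2  i=1*2+0=2

2,2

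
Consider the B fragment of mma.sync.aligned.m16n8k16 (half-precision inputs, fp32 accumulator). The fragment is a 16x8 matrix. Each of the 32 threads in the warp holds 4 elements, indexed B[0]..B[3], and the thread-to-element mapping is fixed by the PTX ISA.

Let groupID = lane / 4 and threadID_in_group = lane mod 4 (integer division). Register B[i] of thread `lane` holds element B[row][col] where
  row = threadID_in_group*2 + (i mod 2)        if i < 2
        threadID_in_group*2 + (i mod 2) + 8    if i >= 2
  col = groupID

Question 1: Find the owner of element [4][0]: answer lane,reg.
c:0=>grp=0  r:4=>rB=0,tig=2,lo=0
L=0*4+2=2  i=0*2+0=0

2,0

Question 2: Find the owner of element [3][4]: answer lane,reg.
17,1

c=4⇒gr=4  r=3⇒Rb=0,th=1,odd=1
L=4*4+1=17  i=0*2+1=1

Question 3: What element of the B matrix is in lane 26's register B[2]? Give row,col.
lane 26: gr=6 (26/4), th=2 (26%4)
i=2: r=2*2+0+8=12, c=gr=6

12,6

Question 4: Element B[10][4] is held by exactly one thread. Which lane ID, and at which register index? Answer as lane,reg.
c=4->g=4  r=10->rb=1,t=1,b0=0
L=4*4+1=17  i=1*2+0=2

17,2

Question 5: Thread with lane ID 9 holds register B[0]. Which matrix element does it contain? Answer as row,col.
L=9=>grp=9>>2=2, tig=9&3=1
[0]=>row 1·2+0+0=2  col grp=2

2,2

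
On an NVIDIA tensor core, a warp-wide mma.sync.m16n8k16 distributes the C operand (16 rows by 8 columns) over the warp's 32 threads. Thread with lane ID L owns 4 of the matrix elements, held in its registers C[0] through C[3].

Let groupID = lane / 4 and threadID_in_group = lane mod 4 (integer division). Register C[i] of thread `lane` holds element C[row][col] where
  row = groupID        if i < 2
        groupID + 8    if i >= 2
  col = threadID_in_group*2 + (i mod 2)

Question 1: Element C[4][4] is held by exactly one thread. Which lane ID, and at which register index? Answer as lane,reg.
r: 4->gid=4,r8=0  c: 4->tid=2,i&1=0
L=4*4+2=18  i=0*2+0=0

18,0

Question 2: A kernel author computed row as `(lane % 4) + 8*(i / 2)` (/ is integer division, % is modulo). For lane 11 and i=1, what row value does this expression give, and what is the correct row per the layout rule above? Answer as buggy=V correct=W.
`(lane % 4) + 8*(i / 2)`[11,1]→3
11: G=2,T=3
[1] (2+0,3*2+1) = (2,7)
row: 3 vs 2

buggy=3 correct=2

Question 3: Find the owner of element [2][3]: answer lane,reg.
r=2⇒gr=2,Rb=0  c=3⇒th=1,odd=1
L=2*4+1=9  i=0*2+1=1

9,1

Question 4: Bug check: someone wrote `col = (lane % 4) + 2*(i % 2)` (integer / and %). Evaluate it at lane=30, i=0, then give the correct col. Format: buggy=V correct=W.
`(lane % 4) + 2*(i % 2)`[30,0]=>2
L=30=>grp=30>>2=7, tig=30&3=2
[0]=>row 7+0=7  col 2·2+0=4
col: 2 vs 4

buggy=2 correct=4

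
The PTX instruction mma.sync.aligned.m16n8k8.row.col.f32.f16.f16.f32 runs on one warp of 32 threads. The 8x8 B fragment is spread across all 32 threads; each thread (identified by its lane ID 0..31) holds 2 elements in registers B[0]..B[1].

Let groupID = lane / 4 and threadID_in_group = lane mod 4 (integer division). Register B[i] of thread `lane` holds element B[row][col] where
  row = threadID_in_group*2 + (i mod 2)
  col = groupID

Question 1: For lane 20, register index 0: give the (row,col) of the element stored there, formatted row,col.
0,5

lane 20: grp=5 (20/4), tig=0 (20%4)
i=0: r=0*2+0=0, c=grp=5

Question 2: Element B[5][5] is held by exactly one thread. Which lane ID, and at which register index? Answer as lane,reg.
c: 5->gid=5  r: 5->tid=2,i&1=1
L=5*4+2=22  i=1=1

22,1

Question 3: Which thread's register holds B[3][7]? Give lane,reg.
29,1

c=7->g=7  r=3->t=1,b0=1
L=7*4+1=29  i=1=1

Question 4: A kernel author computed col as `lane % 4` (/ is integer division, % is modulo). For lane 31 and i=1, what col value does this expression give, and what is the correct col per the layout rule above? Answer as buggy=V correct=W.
buggy=3 correct=7

`lane % 4`[31,1]→3
lane 31→31/4=7, 31 mod 4=3
i=1  r:2·3+1→7  c:7
col: 3 vs 7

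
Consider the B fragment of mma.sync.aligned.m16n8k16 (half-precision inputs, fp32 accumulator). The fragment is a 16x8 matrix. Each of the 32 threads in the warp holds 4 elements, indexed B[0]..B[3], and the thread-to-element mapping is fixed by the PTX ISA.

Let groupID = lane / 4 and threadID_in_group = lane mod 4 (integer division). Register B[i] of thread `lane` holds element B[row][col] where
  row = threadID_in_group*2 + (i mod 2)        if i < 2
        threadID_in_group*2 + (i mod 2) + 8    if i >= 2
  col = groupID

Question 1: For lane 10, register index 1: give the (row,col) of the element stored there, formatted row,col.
10: gr=2,th=2
[1] (2*2+1+0,2) = (5,2)

5,2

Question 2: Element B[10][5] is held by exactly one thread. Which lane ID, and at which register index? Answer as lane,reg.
21,2

c:5=>grp=5  r:10=>rB=1,tig=1,lo=0
L=5*4+1=21  i=1*2+0=2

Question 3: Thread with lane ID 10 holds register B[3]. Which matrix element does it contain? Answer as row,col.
10: grp=2,tig=2
[3] (2*2+1+8,2) = (13,2)

13,2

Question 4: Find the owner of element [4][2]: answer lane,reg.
c:2=>grp=2  r:4=>rB=0,tig=2,lo=0
L=2*4+2=10  i=0*2+0=0

10,0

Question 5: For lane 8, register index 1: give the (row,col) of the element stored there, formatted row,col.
lane 8->8/4=2, 8 mod 4=0
i=1  r:2·0+1+0->1  c:2

1,2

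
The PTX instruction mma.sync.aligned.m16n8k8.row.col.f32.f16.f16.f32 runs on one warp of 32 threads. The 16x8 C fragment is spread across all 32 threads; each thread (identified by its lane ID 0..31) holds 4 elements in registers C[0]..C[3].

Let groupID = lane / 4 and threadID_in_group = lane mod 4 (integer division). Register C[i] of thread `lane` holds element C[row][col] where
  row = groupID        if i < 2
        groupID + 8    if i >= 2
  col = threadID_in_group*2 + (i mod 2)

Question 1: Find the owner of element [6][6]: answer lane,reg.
27,0

r=6->g=6,rb=0  c=6->t=3,b0=0
L=6*4+3=27  i=0*2+0=0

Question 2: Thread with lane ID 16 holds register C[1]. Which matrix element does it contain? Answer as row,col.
lane 16: gr=4 (16/4), th=0 (16%4)
i=1: r=4+0=4, c=0*2+1=1

4,1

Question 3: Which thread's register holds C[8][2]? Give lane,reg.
1,2

r: 8->gid=0,r8=1  c: 2->tid=1,i&1=0
L=0*4+1=1  i=1*2+0=2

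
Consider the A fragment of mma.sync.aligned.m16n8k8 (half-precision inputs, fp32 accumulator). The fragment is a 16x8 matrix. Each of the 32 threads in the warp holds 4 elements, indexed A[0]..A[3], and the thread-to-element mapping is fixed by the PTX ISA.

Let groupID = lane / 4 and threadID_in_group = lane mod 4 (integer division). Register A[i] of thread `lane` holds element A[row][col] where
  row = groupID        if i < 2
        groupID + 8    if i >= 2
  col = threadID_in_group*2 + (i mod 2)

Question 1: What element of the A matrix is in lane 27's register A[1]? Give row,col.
6,7

lane 27: G=6 (27/4), T=3 (27%4)
i=1: r=6+0=6, c=3*2+1=7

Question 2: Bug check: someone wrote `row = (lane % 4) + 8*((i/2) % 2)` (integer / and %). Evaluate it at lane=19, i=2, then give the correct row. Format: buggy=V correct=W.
`(lane % 4) + 8*((i/2) % 2)`[19,2]⇒11
19: gr=4,th=3
[2] (4+8,3*2+0) = (12,6)
row: 11 vs 12

buggy=11 correct=12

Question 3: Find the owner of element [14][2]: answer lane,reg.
r:14=>grp=6,rB=1  c:2=>tig=1,lo=0
L=6*4+1=25  i=1*2+0=2

25,2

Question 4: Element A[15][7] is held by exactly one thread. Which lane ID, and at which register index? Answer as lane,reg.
31,3

r:15=>grp=7,rB=1  c:7=>tig=3,lo=1
L=7*4+3=31  i=1*2+1=3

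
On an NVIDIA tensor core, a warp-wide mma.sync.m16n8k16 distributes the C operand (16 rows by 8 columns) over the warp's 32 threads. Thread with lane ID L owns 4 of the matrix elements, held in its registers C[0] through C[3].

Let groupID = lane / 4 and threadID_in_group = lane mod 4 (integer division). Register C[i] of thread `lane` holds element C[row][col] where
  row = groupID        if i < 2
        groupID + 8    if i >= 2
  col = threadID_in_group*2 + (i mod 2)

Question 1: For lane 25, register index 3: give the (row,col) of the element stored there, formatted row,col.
14,3

L=25->gid=25>>2=6, tid=25&3=1
[3]->row 6+8=14  col 1·2+1=3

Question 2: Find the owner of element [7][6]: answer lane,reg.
r: 7->gid=7,r8=0  c: 6->tid=3,i&1=0
L=7*4+3=31  i=0*2+0=0

31,0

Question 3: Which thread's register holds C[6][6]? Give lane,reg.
27,0

r: 6->gid=6,r8=0  c: 6->tid=3,i&1=0
L=6*4+3=27  i=0*2+0=0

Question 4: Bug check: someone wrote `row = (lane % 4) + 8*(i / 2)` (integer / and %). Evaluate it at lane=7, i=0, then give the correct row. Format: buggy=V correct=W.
buggy=3 correct=1

`(lane % 4) + 8*(i / 2)`[7,0]->3
7: gid=1,tid=3
[0] (1+0,3*2+0) = (1,6)
row: 3 vs 1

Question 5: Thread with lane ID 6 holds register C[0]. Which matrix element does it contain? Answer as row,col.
1,4

L=6⇒gr=6>>2=1, th=6&3=2
[0]⇒row 1+0=1  col 2·2+0=4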